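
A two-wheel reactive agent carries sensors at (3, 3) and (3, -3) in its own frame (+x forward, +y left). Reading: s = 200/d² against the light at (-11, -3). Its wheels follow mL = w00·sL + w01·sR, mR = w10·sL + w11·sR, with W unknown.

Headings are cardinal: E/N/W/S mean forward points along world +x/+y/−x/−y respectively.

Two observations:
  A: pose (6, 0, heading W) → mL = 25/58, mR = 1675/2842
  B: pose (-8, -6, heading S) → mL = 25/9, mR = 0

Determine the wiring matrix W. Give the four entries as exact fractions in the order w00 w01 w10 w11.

0 1/2 1 -1/2

obs A: pose=(6,0,W) → sL=50/49, sR=25/29, mL=25/58, mR=1675/2842
obs B: pose=(-8,-6,S) → sL=25/9, sR=50/9, mL=25/9, mR=0
sensor matrix S = [[50/49, 25/29], [25/9, 50/9]]; det S = 41875/12789
solve [mL_A; mL_B] = S·[w00; w01] and [mR_A; mR_B] = S·[w10; w11]:
  w00 = 0, w01 = 1/2, w10 = 1, w11 = -1/2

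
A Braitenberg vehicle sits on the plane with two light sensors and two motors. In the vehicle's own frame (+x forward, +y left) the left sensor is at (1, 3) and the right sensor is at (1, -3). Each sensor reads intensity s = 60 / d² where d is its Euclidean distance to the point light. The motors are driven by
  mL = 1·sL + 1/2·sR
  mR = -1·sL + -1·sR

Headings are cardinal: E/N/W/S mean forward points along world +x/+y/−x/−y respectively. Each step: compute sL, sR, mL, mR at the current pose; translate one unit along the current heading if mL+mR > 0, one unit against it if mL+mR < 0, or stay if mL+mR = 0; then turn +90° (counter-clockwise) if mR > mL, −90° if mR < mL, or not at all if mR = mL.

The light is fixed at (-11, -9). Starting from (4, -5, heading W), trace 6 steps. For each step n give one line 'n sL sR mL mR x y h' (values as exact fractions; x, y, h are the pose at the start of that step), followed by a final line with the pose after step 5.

n=0: pose=(4,-5,W); sL=60/197, sR=12/49; mL=4122/9653, mR=-5304/9653; mL+mR=-6/49 → advance -1; mR−mL=-9426/9653 → turn -1·90°
n=1: pose=(5,-5,N); sL=30/97, sR=30/193; mL=7245/18721, mR=-8700/18721; mL+mR=-15/193 → advance -1; mR−mL=-15945/18721 → turn -1·90°
n=2: pose=(5,-6,E); sL=12/65, sR=60/289; mL=5418/18785, mR=-7368/18785; mL+mR=-30/289 → advance -1; mR−mL=-12786/18785 → turn -1·90°
n=3: pose=(4,-6,S); sL=15/82, sR=15/37; mL=585/1517, mR=-1785/3034; mL+mR=-15/74 → advance -1; mR−mL=-2955/3034 → turn -1·90°
n=4: pose=(4,-5,W); sL=60/197, sR=12/49; mL=4122/9653, mR=-5304/9653; mL+mR=-6/49 → advance -1; mR−mL=-9426/9653 → turn -1·90°
n=5: pose=(5,-5,N); sL=30/97, sR=30/193; mL=7245/18721, mR=-8700/18721; mL+mR=-15/193 → advance -1; mR−mL=-15945/18721 → turn -1·90°

0 60/197 12/49 4122/9653 -5304/9653 4 -5 W
1 30/97 30/193 7245/18721 -8700/18721 5 -5 N
2 12/65 60/289 5418/18785 -7368/18785 5 -6 E
3 15/82 15/37 585/1517 -1785/3034 4 -6 S
4 60/197 12/49 4122/9653 -5304/9653 4 -5 W
5 30/97 30/193 7245/18721 -8700/18721 5 -5 N
final 5 -6 E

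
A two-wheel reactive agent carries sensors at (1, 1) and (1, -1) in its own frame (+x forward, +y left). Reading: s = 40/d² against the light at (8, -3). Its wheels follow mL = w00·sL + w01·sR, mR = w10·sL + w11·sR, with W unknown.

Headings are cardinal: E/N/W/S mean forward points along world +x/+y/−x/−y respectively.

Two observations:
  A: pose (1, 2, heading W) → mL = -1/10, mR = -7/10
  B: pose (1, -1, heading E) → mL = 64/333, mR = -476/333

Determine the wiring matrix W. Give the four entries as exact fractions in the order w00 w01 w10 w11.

obs A: pose=(1,2,W) → sL=1/2, sR=2/5, mL=-1/10, mR=-7/10
obs B: pose=(1,-1,E) → sL=8/9, sR=40/37, mL=64/333, mR=-476/333
sensor matrix S = [[1/2, 2/5], [8/9, 40/37]]; det S = 308/1665
solve [mL_A; mL_B] = S·[w00; w01] and [mR_A; mR_B] = S·[w10; w11]:
  w00 = -1, w01 = 1, w10 = -1, w11 = -1/2

-1 1 -1 -1/2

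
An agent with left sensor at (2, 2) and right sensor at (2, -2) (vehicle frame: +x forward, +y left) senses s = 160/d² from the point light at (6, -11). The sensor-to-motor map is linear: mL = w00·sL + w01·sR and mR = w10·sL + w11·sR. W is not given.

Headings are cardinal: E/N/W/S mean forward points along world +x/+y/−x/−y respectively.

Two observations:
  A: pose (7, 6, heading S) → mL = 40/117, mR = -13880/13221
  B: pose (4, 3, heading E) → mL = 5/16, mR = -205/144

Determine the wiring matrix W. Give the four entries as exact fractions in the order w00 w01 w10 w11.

1/2 0 -1/2 -1

obs A: pose=(7,6,S) → sL=80/117, sR=80/113, mL=40/117, mR=-13880/13221
obs B: pose=(4,3,E) → sL=5/8, sR=10/9, mL=5/16, mR=-205/144
sensor matrix S = [[80/117, 80/113], [5/8, 10/9]]; det S = 37750/118989
solve [mL_A; mL_B] = S·[w00; w01] and [mR_A; mR_B] = S·[w10; w11]:
  w00 = 1/2, w01 = 0, w10 = -1/2, w11 = -1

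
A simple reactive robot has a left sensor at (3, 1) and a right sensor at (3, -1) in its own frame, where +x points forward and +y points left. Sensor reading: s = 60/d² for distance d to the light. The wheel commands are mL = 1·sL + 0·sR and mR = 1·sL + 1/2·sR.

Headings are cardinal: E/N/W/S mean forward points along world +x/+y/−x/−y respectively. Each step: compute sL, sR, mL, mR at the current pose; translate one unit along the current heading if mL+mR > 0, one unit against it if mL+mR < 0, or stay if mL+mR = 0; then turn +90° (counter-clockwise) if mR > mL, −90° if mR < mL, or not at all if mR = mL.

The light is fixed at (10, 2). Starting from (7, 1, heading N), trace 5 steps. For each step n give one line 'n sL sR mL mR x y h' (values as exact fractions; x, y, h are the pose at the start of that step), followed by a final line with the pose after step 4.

0 3 15/2 3 27/4 7 1 N
1 60/37 60/37 60/37 90/37 7 2 W
2 10/3 30/17 10/3 215/51 6 2 S
3 60 12 60 66 6 1 E
4 3 15/2 3 27/4 7 1 N
final 7 2 W

n=0: pose=(7,1,N); sL=3, sR=15/2; mL=3, mR=27/4; mL+mR=39/4 → advance +1; mR−mL=15/4 → turn +1·90°
n=1: pose=(7,2,W); sL=60/37, sR=60/37; mL=60/37, mR=90/37; mL+mR=150/37 → advance +1; mR−mL=30/37 → turn +1·90°
n=2: pose=(6,2,S); sL=10/3, sR=30/17; mL=10/3, mR=215/51; mL+mR=385/51 → advance +1; mR−mL=15/17 → turn +1·90°
n=3: pose=(6,1,E); sL=60, sR=12; mL=60, mR=66; mL+mR=126 → advance +1; mR−mL=6 → turn +1·90°
n=4: pose=(7,1,N); sL=3, sR=15/2; mL=3, mR=27/4; mL+mR=39/4 → advance +1; mR−mL=15/4 → turn +1·90°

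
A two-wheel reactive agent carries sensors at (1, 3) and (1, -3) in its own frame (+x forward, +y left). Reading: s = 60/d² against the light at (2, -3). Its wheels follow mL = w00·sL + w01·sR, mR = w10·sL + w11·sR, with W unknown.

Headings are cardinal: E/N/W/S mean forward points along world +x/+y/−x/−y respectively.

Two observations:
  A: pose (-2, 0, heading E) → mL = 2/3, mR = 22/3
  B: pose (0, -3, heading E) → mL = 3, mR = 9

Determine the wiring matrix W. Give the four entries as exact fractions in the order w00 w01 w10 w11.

obs A: pose=(-2,0,E) → sL=4/3, sR=20/3, mL=2/3, mR=22/3
obs B: pose=(0,-3,E) → sL=6, sR=6, mL=3, mR=9
sensor matrix S = [[4/3, 20/3], [6, 6]]; det S = -32
solve [mL_A; mL_B] = S·[w00; w01] and [mR_A; mR_B] = S·[w10; w11]:
  w00 = 1/2, w01 = 0, w10 = 1/2, w11 = 1

1/2 0 1/2 1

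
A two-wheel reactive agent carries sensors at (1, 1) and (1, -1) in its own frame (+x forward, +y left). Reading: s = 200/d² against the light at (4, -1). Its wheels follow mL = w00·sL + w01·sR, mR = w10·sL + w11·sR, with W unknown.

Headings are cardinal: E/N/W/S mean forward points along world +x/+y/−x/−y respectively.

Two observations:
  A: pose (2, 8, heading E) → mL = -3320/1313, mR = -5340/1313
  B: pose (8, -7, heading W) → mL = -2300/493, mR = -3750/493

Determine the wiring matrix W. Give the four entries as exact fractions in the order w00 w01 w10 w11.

-1/2 -1/2 -1/2 -1

obs A: pose=(2,8,E) → sL=200/101, sR=40/13, mL=-3320/1313, mR=-5340/1313
obs B: pose=(8,-7,W) → sL=100/29, sR=100/17, mL=-2300/493, mR=-3750/493
sensor matrix S = [[200/101, 40/13], [100/29, 100/17]]; det S = 672000/647309
solve [mL_A; mL_B] = S·[w00; w01] and [mR_A; mR_B] = S·[w10; w11]:
  w00 = -1/2, w01 = -1/2, w10 = -1/2, w11 = -1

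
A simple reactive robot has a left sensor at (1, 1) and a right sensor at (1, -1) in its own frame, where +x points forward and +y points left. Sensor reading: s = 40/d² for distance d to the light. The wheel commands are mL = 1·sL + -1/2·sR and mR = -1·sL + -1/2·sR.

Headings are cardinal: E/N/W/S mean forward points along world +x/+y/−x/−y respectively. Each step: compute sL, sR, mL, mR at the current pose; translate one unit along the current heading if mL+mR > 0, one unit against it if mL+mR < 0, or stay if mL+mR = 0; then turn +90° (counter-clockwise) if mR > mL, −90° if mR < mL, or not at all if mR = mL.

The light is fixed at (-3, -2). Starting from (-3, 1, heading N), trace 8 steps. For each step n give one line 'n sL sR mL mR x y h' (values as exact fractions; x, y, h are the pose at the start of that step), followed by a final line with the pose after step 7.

0 40/17 40/17 20/17 -60/17 -3 1 N
1 4 20 -6 -14 -3 0 E
2 40 8 36 -44 -4 0 S
3 5 2 4 -6 -4 1 W
4 40/17 40/17 20/17 -60/17 -3 1 N
5 4 20 -6 -14 -3 0 E
6 40 8 36 -44 -4 0 S
7 5 2 4 -6 -4 1 W
final -3 1 N

n=0: pose=(-3,1,N); sL=40/17, sR=40/17; mL=20/17, mR=-60/17; mL+mR=-40/17 → advance -1; mR−mL=-80/17 → turn -1·90°
n=1: pose=(-3,0,E); sL=4, sR=20; mL=-6, mR=-14; mL+mR=-20 → advance -1; mR−mL=-8 → turn -1·90°
n=2: pose=(-4,0,S); sL=40, sR=8; mL=36, mR=-44; mL+mR=-8 → advance -1; mR−mL=-80 → turn -1·90°
n=3: pose=(-4,1,W); sL=5, sR=2; mL=4, mR=-6; mL+mR=-2 → advance -1; mR−mL=-10 → turn -1·90°
n=4: pose=(-3,1,N); sL=40/17, sR=40/17; mL=20/17, mR=-60/17; mL+mR=-40/17 → advance -1; mR−mL=-80/17 → turn -1·90°
n=5: pose=(-3,0,E); sL=4, sR=20; mL=-6, mR=-14; mL+mR=-20 → advance -1; mR−mL=-8 → turn -1·90°
n=6: pose=(-4,0,S); sL=40, sR=8; mL=36, mR=-44; mL+mR=-8 → advance -1; mR−mL=-80 → turn -1·90°
n=7: pose=(-4,1,W); sL=5, sR=2; mL=4, mR=-6; mL+mR=-2 → advance -1; mR−mL=-10 → turn -1·90°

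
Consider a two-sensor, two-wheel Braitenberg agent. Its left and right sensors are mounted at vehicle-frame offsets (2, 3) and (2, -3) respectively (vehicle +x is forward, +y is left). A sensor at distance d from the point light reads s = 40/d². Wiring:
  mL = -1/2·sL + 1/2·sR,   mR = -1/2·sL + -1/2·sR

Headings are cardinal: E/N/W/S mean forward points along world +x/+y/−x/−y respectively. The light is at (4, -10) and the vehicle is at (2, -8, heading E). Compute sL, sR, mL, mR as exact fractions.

8/5 40 96/5 -104/5

left sensor world pos  = (4, -5); dL² = 25
right sensor world pos = (4, -11); dR² = 1
sL = 40/25 = 8/5
sR = 40/1 = 40
mL = -1/2·sL + 1/2·sR = 96/5
mR = -1/2·sL + -1/2·sR = -104/5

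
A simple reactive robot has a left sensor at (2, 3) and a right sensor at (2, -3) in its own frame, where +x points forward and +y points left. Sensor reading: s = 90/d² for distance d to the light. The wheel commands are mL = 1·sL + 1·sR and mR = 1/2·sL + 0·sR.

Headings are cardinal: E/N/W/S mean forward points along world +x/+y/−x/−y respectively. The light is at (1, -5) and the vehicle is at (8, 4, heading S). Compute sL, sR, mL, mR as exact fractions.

90/149 18/13 3852/1937 45/149

left sensor world pos  = (11, 2); dL² = 149
right sensor world pos = (5, 2); dR² = 65
sL = 90/149 = 90/149
sR = 90/65 = 18/13
mL = 1·sL + 1·sR = 3852/1937
mR = 1/2·sL + 0·sR = 45/149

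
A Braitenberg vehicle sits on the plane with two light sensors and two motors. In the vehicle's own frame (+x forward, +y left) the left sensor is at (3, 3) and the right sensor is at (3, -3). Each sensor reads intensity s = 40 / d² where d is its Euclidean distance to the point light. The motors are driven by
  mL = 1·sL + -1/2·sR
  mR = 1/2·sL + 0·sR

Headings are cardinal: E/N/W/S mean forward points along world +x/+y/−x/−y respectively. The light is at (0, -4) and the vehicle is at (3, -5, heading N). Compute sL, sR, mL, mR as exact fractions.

10 1 19/2 5

left sensor world pos  = (0, -2); dL² = 4
right sensor world pos = (6, -2); dR² = 40
sL = 40/4 = 10
sR = 40/40 = 1
mL = 1·sL + -1/2·sR = 19/2
mR = 1/2·sL + 0·sR = 5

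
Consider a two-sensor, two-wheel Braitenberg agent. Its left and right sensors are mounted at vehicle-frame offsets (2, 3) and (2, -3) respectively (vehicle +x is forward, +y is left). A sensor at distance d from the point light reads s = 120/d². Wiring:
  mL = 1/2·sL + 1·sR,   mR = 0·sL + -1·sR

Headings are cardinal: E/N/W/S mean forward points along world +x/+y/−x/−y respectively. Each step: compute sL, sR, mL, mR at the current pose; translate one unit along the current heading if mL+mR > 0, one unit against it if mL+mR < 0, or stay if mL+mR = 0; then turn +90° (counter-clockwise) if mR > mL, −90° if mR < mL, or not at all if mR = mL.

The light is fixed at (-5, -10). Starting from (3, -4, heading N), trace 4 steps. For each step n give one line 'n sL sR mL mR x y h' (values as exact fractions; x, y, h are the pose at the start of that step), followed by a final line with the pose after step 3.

n=0: pose=(3,-4,N); sL=120/89, sR=24/37; mL=4356/3293, mR=-24/37; mL+mR=60/89 → advance +1; mR−mL=-6492/3293 → turn -1·90°
n=1: pose=(3,-3,E); sL=3/5, sR=30/29; mL=387/290, mR=-30/29; mL+mR=3/10 → advance +1; mR−mL=-687/290 → turn -1·90°
n=2: pose=(4,-3,S); sL=120/169, sR=120/61; mL=23940/10309, mR=-120/61; mL+mR=60/169 → advance +1; mR−mL=-44220/10309 → turn -1·90°
n=3: pose=(4,-4,W); sL=60/29, sR=12/13; mL=738/377, mR=-12/13; mL+mR=30/29 → advance +1; mR−mL=-1086/377 → turn -1·90°

0 120/89 24/37 4356/3293 -24/37 3 -4 N
1 3/5 30/29 387/290 -30/29 3 -3 E
2 120/169 120/61 23940/10309 -120/61 4 -3 S
3 60/29 12/13 738/377 -12/13 4 -4 W
final 3 -4 N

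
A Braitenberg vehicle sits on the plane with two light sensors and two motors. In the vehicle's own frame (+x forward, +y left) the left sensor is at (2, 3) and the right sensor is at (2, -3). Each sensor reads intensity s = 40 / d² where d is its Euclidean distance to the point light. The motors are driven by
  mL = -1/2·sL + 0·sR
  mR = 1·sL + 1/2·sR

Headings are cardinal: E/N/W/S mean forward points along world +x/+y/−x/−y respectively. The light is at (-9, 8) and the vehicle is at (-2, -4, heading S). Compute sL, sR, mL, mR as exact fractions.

left sensor world pos  = (1, -6); dL² = 296
right sensor world pos = (-5, -6); dR² = 212
sL = 40/296 = 5/37
sR = 40/212 = 10/53
mL = -1/2·sL + 0·sR = -5/74
mR = 1·sL + 1/2·sR = 450/1961

5/37 10/53 -5/74 450/1961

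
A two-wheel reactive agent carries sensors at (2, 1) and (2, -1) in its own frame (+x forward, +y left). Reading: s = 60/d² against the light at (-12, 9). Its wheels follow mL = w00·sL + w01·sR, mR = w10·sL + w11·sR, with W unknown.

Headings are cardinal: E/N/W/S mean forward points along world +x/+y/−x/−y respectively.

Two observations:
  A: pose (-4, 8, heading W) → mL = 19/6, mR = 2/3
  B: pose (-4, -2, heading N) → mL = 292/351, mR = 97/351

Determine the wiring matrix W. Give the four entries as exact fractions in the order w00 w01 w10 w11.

obs A: pose=(-4,8,W) → sL=3/2, sR=5/3, mL=19/6, mR=2/3
obs B: pose=(-4,-2,N) → sL=6/13, sR=10/27, mL=292/351, mR=97/351
sensor matrix S = [[3/2, 5/3], [6/13, 10/27]]; det S = -25/117
solve [mL_A; mL_B] = S·[w00; w01] and [mR_A; mR_B] = S·[w10; w11]:
  w00 = 1, w01 = 1, w10 = 1, w11 = -1/2

1 1 1 -1/2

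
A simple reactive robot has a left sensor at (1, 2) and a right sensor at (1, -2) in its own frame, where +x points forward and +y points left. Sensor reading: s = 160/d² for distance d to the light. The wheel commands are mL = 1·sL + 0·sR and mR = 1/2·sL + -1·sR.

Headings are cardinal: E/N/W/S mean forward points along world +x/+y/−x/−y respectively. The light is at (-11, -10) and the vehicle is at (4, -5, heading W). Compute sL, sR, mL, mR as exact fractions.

32/41 32/49 32/41 -528/2009

left sensor world pos  = (3, -7); dL² = 205
right sensor world pos = (3, -3); dR² = 245
sL = 160/205 = 32/41
sR = 160/245 = 32/49
mL = 1·sL + 0·sR = 32/41
mR = 1/2·sL + -1·sR = -528/2009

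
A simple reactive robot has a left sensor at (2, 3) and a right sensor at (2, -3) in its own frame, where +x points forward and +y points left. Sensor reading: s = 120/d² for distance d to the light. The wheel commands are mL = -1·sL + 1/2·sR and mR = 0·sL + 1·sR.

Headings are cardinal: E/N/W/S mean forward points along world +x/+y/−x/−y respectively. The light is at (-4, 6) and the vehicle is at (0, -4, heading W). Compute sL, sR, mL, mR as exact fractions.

120/173 120/53 4020/9169 120/53

left sensor world pos  = (-2, -7); dL² = 173
right sensor world pos = (-2, -1); dR² = 53
sL = 120/173 = 120/173
sR = 120/53 = 120/53
mL = -1·sL + 1/2·sR = 4020/9169
mR = 0·sL + 1·sR = 120/53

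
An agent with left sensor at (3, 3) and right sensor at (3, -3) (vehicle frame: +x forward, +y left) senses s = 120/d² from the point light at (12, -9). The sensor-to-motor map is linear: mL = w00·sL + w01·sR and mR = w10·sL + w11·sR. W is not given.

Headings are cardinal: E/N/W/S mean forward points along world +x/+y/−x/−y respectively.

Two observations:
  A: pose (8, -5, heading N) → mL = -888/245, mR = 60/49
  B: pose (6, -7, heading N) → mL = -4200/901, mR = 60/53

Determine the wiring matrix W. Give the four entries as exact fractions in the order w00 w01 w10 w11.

obs A: pose=(8,-5,N) → sL=60/49, sR=12/5, mL=-888/245, mR=60/49
obs B: pose=(6,-7,N) → sL=60/53, sR=60/17, mL=-4200/901, mR=60/53
sensor matrix S = [[60/49, 12/5], [60/53, 60/17]]; det S = 70848/44149
solve [mL_A; mL_B] = S·[w00; w01] and [mR_A; mR_B] = S·[w10; w11]:
  w00 = -1, w01 = -1, w10 = 1, w11 = 0

-1 -1 1 0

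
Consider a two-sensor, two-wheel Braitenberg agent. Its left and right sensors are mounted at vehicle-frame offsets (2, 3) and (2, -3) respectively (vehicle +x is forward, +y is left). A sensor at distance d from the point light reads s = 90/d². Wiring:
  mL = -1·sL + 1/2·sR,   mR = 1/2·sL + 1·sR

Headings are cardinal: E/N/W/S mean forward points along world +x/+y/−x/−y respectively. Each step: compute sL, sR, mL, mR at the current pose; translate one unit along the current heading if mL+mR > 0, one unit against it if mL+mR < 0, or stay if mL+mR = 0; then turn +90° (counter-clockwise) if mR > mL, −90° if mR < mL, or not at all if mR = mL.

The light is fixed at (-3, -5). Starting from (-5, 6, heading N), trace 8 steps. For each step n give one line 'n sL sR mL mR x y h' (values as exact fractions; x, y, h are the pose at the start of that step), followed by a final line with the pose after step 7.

0 45/97 9/17 -657/3298 2511/3298 -5 6 N
1 90/97 90/241 -17325/23377 19575/23377 -5 7 W
2 9/10 45/68 -387/680 189/170 -6 7 S
3 90/197 18/13 603/2561 4131/2561 -6 6 E
4 45/97 9/17 -657/3298 2511/3298 -5 6 N
5 90/97 90/241 -17325/23377 19575/23377 -5 7 W
6 9/10 45/68 -387/680 189/170 -6 7 S
7 90/197 18/13 603/2561 4131/2561 -6 6 E
final -5 6 N

n=0: pose=(-5,6,N); sL=45/97, sR=9/17; mL=-657/3298, mR=2511/3298; mL+mR=927/1649 → advance +1; mR−mL=1584/1649 → turn +1·90°
n=1: pose=(-5,7,W); sL=90/97, sR=90/241; mL=-17325/23377, mR=19575/23377; mL+mR=2250/23377 → advance +1; mR−mL=36900/23377 → turn +1·90°
n=2: pose=(-6,7,S); sL=9/10, sR=45/68; mL=-387/680, mR=189/170; mL+mR=369/680 → advance +1; mR−mL=1143/680 → turn +1·90°
n=3: pose=(-6,6,E); sL=90/197, sR=18/13; mL=603/2561, mR=4131/2561; mL+mR=4734/2561 → advance +1; mR−mL=3528/2561 → turn +1·90°
n=4: pose=(-5,6,N); sL=45/97, sR=9/17; mL=-657/3298, mR=2511/3298; mL+mR=927/1649 → advance +1; mR−mL=1584/1649 → turn +1·90°
n=5: pose=(-5,7,W); sL=90/97, sR=90/241; mL=-17325/23377, mR=19575/23377; mL+mR=2250/23377 → advance +1; mR−mL=36900/23377 → turn +1·90°
n=6: pose=(-6,7,S); sL=9/10, sR=45/68; mL=-387/680, mR=189/170; mL+mR=369/680 → advance +1; mR−mL=1143/680 → turn +1·90°
n=7: pose=(-6,6,E); sL=90/197, sR=18/13; mL=603/2561, mR=4131/2561; mL+mR=4734/2561 → advance +1; mR−mL=3528/2561 → turn +1·90°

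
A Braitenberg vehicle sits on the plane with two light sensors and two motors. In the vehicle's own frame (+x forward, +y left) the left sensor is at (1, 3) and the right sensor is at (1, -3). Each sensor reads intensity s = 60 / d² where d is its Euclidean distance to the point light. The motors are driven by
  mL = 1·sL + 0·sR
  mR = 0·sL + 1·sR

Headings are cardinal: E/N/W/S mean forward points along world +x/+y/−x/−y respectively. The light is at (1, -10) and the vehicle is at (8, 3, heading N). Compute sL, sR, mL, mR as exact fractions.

left sensor world pos  = (5, 4); dL² = 212
right sensor world pos = (11, 4); dR² = 296
sL = 60/212 = 15/53
sR = 60/296 = 15/74
mL = 1·sL + 0·sR = 15/53
mR = 0·sL + 1·sR = 15/74

15/53 15/74 15/53 15/74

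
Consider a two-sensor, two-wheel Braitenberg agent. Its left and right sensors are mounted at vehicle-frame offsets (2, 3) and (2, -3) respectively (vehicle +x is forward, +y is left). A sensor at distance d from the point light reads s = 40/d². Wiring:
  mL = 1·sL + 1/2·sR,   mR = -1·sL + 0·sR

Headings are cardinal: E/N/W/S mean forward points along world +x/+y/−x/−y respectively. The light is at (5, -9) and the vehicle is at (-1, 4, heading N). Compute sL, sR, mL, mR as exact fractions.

left sensor world pos  = (-4, 6); dL² = 306
right sensor world pos = (2, 6); dR² = 234
sL = 40/306 = 20/153
sR = 40/234 = 20/117
mL = 1·sL + 1/2·sR = 430/1989
mR = -1·sL + 0·sR = -20/153

20/153 20/117 430/1989 -20/153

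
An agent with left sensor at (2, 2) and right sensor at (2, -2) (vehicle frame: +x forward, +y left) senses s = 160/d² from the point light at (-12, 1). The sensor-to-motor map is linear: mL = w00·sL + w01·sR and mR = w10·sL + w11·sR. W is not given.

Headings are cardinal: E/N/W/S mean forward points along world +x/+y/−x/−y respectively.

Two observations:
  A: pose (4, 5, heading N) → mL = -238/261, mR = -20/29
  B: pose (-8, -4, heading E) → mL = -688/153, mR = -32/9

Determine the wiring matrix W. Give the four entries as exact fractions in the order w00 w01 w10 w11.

-1 -1/2 -1 0

obs A: pose=(4,5,N) → sL=20/29, sR=4/9, mL=-238/261, mR=-20/29
obs B: pose=(-8,-4,E) → sL=32/9, sR=32/17, mL=-688/153, mR=-32/9
sensor matrix S = [[20/29, 4/9], [32/9, 32/17]]; det S = -11264/39933
solve [mL_A; mL_B] = S·[w00; w01] and [mR_A; mR_B] = S·[w10; w11]:
  w00 = -1, w01 = -1/2, w10 = -1, w11 = 0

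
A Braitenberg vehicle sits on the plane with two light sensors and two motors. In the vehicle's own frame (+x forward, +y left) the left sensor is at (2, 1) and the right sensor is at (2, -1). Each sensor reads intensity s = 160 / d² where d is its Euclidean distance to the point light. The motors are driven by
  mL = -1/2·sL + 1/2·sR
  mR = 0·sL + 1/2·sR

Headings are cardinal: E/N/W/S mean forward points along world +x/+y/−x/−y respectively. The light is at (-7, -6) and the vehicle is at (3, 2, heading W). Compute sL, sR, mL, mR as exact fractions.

left sensor world pos  = (1, 1); dL² = 113
right sensor world pos = (1, 3); dR² = 145
sL = 160/113 = 160/113
sR = 160/145 = 32/29
mL = -1/2·sL + 1/2·sR = -512/3277
mR = 0·sL + 1/2·sR = 16/29

160/113 32/29 -512/3277 16/29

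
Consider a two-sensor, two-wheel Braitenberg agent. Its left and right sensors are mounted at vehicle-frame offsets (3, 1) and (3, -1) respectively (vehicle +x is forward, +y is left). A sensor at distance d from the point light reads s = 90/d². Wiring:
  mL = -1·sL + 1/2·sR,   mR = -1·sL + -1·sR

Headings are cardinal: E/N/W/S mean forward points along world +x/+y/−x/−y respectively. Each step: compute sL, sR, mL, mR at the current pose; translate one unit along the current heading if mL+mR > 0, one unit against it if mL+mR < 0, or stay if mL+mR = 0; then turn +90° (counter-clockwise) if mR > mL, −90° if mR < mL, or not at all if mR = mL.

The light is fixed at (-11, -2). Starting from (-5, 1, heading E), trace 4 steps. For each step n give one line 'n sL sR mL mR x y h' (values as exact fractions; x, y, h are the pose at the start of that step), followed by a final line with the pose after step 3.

0 90/97 18/17 -657/1649 -3276/1649 -5 1 E
1 5/2 45/8 5/16 -65/8 -6 1 S
2 90/13 90/29 -2025/377 -3780/377 -6 2 W
3 45/37 45/49 -2745/3626 -3870/1813 -5 2 N
final -5 1 E

n=0: pose=(-5,1,E); sL=90/97, sR=18/17; mL=-657/1649, mR=-3276/1649; mL+mR=-3933/1649 → advance -1; mR−mL=-27/17 → turn -1·90°
n=1: pose=(-6,1,S); sL=5/2, sR=45/8; mL=5/16, mR=-65/8; mL+mR=-125/16 → advance -1; mR−mL=-135/16 → turn -1·90°
n=2: pose=(-6,2,W); sL=90/13, sR=90/29; mL=-2025/377, mR=-3780/377; mL+mR=-5805/377 → advance -1; mR−mL=-135/29 → turn -1·90°
n=3: pose=(-5,2,N); sL=45/37, sR=45/49; mL=-2745/3626, mR=-3870/1813; mL+mR=-10485/3626 → advance -1; mR−mL=-135/98 → turn -1·90°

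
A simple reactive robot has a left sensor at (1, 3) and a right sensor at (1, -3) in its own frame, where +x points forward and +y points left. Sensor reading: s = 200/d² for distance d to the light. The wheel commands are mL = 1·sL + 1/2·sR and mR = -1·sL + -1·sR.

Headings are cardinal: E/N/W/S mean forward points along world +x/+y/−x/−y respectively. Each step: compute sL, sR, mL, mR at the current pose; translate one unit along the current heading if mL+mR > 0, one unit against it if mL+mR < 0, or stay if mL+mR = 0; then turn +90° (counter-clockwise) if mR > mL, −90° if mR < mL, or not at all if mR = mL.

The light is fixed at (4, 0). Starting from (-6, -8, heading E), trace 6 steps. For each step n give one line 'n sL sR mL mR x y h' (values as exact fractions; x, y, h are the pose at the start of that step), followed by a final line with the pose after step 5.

0 100/53 100/101 12750/5353 -15400/5353 -6 -8 E
1 40/29 200/277 13980/8033 -16880/8033 -7 -8 S
2 50/61 5/4 705/488 -505/244 -7 -7 W
3 40/41 40/17 1500/697 -2320/697 -6 -7 N
4 100/53 100/101 12750/5353 -15400/5353 -6 -8 E
5 40/29 200/277 13980/8033 -16880/8033 -7 -8 S
final -7 -7 W

n=0: pose=(-6,-8,E); sL=100/53, sR=100/101; mL=12750/5353, mR=-15400/5353; mL+mR=-50/101 → advance -1; mR−mL=-28150/5353 → turn -1·90°
n=1: pose=(-7,-8,S); sL=40/29, sR=200/277; mL=13980/8033, mR=-16880/8033; mL+mR=-100/277 → advance -1; mR−mL=-30860/8033 → turn -1·90°
n=2: pose=(-7,-7,W); sL=50/61, sR=5/4; mL=705/488, mR=-505/244; mL+mR=-5/8 → advance -1; mR−mL=-1715/488 → turn -1·90°
n=3: pose=(-6,-7,N); sL=40/41, sR=40/17; mL=1500/697, mR=-2320/697; mL+mR=-20/17 → advance -1; mR−mL=-3820/697 → turn -1·90°
n=4: pose=(-6,-8,E); sL=100/53, sR=100/101; mL=12750/5353, mR=-15400/5353; mL+mR=-50/101 → advance -1; mR−mL=-28150/5353 → turn -1·90°
n=5: pose=(-7,-8,S); sL=40/29, sR=200/277; mL=13980/8033, mR=-16880/8033; mL+mR=-100/277 → advance -1; mR−mL=-30860/8033 → turn -1·90°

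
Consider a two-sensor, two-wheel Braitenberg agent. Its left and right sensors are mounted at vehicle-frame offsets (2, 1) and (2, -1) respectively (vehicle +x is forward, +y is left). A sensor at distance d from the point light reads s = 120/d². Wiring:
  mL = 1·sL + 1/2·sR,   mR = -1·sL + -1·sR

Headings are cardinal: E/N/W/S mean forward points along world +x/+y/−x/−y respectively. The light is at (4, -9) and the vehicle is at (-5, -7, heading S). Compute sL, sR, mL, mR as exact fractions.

15/8 6/5 99/40 -123/40

left sensor world pos  = (-4, -9); dL² = 64
right sensor world pos = (-6, -9); dR² = 100
sL = 120/64 = 15/8
sR = 120/100 = 6/5
mL = 1·sL + 1/2·sR = 99/40
mR = -1·sL + -1·sR = -123/40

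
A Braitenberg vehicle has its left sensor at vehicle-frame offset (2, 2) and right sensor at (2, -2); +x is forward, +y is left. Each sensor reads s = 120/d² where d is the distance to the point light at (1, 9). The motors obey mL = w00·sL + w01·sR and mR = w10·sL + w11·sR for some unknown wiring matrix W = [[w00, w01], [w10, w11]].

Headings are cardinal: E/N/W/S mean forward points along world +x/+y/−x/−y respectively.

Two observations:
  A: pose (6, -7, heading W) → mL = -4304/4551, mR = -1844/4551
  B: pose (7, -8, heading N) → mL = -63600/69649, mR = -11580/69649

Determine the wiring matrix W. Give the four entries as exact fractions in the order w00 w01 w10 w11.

obs A: pose=(6,-7,W) → sL=40/111, sR=24/41, mL=-4304/4551, mR=-1844/4551
obs B: pose=(7,-8,N) → sL=120/241, sR=120/289, mL=-63600/69649, mR=-11580/69649
sensor matrix S = [[40/111, 24/41], [120/241, 120/289]]; det S = -14986240/105657533
solve [mL_A; mL_B] = S·[w00; w01] and [mR_A; mR_B] = S·[w10; w11]:
  w00 = -1, w01 = -1, w10 = 1/2, w11 = -1

-1 -1 1/2 -1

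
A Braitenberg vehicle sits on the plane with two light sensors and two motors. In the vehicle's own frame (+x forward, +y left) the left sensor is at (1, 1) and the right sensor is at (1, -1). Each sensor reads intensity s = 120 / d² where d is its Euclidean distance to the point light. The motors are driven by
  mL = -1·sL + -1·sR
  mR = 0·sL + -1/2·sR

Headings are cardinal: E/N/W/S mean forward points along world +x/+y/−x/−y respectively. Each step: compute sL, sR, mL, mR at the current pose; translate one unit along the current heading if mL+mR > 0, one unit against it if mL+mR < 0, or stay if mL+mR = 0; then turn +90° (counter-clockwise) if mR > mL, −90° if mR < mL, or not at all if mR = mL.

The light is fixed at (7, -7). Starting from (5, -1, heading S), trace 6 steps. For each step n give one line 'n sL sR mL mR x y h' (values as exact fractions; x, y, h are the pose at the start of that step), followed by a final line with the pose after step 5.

n=0: pose=(5,-1,S); sL=60/13, sR=60/17; mL=-1800/221, mR=-30/17; mL+mR=-2190/221 → advance -1; mR−mL=1410/221 → turn +1·90°
n=1: pose=(5,0,E); sL=24/13, sR=120/37; mL=-2448/481, mR=-60/37; mL+mR=-3228/481 → advance -1; mR−mL=1668/481 → turn +1·90°
n=2: pose=(4,0,N); sL=3/2, sR=30/17; mL=-111/34, mR=-15/17; mL+mR=-141/34 → advance -1; mR−mL=81/34 → turn +1·90°
n=3: pose=(4,-1,W); sL=120/41, sR=24/13; mL=-2544/533, mR=-12/13; mL+mR=-3036/533 → advance -1; mR−mL=2052/533 → turn +1·90°
n=4: pose=(5,-1,S); sL=60/13, sR=60/17; mL=-1800/221, mR=-30/17; mL+mR=-2190/221 → advance -1; mR−mL=1410/221 → turn +1·90°
n=5: pose=(5,0,E); sL=24/13, sR=120/37; mL=-2448/481, mR=-60/37; mL+mR=-3228/481 → advance -1; mR−mL=1668/481 → turn +1·90°

0 60/13 60/17 -1800/221 -30/17 5 -1 S
1 24/13 120/37 -2448/481 -60/37 5 0 E
2 3/2 30/17 -111/34 -15/17 4 0 N
3 120/41 24/13 -2544/533 -12/13 4 -1 W
4 60/13 60/17 -1800/221 -30/17 5 -1 S
5 24/13 120/37 -2448/481 -60/37 5 0 E
final 4 0 N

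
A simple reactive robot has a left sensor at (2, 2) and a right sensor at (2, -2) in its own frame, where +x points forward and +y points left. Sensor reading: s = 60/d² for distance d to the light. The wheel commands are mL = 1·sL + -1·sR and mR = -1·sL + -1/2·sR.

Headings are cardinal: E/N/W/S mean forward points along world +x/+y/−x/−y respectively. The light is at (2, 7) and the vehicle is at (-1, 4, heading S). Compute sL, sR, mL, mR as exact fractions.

30/13 6/5 72/65 -189/65

left sensor world pos  = (1, 2); dL² = 26
right sensor world pos = (-3, 2); dR² = 50
sL = 60/26 = 30/13
sR = 60/50 = 6/5
mL = 1·sL + -1·sR = 72/65
mR = -1·sL + -1/2·sR = -189/65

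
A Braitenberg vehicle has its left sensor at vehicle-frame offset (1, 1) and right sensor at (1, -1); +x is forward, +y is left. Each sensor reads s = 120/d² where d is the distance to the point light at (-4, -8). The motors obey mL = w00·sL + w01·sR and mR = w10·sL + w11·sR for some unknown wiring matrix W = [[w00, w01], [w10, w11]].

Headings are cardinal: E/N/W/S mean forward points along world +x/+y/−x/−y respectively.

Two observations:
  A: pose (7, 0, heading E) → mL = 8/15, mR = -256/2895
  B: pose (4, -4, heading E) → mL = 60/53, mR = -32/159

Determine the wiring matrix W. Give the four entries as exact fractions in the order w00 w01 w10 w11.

1 0 1 -1

obs A: pose=(7,0,E) → sL=8/15, sR=120/193, mL=8/15, mR=-256/2895
obs B: pose=(4,-4,E) → sL=60/53, sR=4/3, mL=60/53, mR=-32/159
sensor matrix S = [[8/15, 120/193], [60/53, 4/3]]; det S = 3328/460305
solve [mL_A; mL_B] = S·[w00; w01] and [mR_A; mR_B] = S·[w10; w11]:
  w00 = 1, w01 = 0, w10 = 1, w11 = -1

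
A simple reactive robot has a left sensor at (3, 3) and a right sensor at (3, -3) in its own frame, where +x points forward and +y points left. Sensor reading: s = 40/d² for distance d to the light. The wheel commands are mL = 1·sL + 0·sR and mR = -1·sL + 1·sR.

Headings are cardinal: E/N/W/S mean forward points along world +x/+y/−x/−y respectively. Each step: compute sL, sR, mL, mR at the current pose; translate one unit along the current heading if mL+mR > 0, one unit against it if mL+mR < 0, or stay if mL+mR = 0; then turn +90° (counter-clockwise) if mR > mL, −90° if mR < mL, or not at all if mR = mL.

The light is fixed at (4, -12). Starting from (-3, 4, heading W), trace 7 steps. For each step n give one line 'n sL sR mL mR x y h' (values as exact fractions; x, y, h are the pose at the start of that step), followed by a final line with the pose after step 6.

0 40/269 40/461 40/269 -7680/124009 -3 4 W
1 20/241 20/193 20/241 960/46513 -4 4 N
2 8/85 40/221 8/85 96/1105 -4 5 E
3 10/53 5/37 10/53 -105/1961 -3 5 S
4 40/269 40/461 40/269 -7680/124009 -3 4 W
5 20/241 20/193 20/241 960/46513 -4 4 N
6 8/85 40/221 8/85 96/1105 -4 5 E
final -3 5 S

n=0: pose=(-3,4,W); sL=40/269, sR=40/461; mL=40/269, mR=-7680/124009; mL+mR=40/461 → advance +1; mR−mL=-26120/124009 → turn -1·90°
n=1: pose=(-4,4,N); sL=20/241, sR=20/193; mL=20/241, mR=960/46513; mL+mR=20/193 → advance +1; mR−mL=-2900/46513 → turn -1·90°
n=2: pose=(-4,5,E); sL=8/85, sR=40/221; mL=8/85, mR=96/1105; mL+mR=40/221 → advance +1; mR−mL=-8/1105 → turn -1·90°
n=3: pose=(-3,5,S); sL=10/53, sR=5/37; mL=10/53, mR=-105/1961; mL+mR=5/37 → advance +1; mR−mL=-475/1961 → turn -1·90°
n=4: pose=(-3,4,W); sL=40/269, sR=40/461; mL=40/269, mR=-7680/124009; mL+mR=40/461 → advance +1; mR−mL=-26120/124009 → turn -1·90°
n=5: pose=(-4,4,N); sL=20/241, sR=20/193; mL=20/241, mR=960/46513; mL+mR=20/193 → advance +1; mR−mL=-2900/46513 → turn -1·90°
n=6: pose=(-4,5,E); sL=8/85, sR=40/221; mL=8/85, mR=96/1105; mL+mR=40/221 → advance +1; mR−mL=-8/1105 → turn -1·90°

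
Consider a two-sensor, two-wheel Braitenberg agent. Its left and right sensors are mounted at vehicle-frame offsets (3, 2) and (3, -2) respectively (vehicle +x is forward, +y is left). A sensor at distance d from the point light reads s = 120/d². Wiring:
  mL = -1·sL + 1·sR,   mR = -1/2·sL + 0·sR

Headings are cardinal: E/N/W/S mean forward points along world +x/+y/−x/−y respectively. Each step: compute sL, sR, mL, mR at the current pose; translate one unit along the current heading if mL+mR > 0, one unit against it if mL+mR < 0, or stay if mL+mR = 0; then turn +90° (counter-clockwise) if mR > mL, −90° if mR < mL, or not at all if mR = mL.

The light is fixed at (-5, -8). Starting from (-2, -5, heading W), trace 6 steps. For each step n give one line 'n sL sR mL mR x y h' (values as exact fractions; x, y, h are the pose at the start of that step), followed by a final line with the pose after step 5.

0 120 24/5 -576/5 -60 -2 -5 W
1 10/3 30 80/3 -5/3 -1 -5 S
2 120 120/17 -1920/17 -60 -1 -6 W
3 12/5 12 48/5 -6/5 0 -6 S
4 24 120/13 -192/13 -12 0 -7 W
5 30/17 6 72/17 -15/17 1 -7 S
final 1 -8 W

n=0: pose=(-2,-5,W); sL=120, sR=24/5; mL=-576/5, mR=-60; mL+mR=-876/5 → advance -1; mR−mL=276/5 → turn +1·90°
n=1: pose=(-1,-5,S); sL=10/3, sR=30; mL=80/3, mR=-5/3; mL+mR=25 → advance +1; mR−mL=-85/3 → turn -1·90°
n=2: pose=(-1,-6,W); sL=120, sR=120/17; mL=-1920/17, mR=-60; mL+mR=-2940/17 → advance -1; mR−mL=900/17 → turn +1·90°
n=3: pose=(0,-6,S); sL=12/5, sR=12; mL=48/5, mR=-6/5; mL+mR=42/5 → advance +1; mR−mL=-54/5 → turn -1·90°
n=4: pose=(0,-7,W); sL=24, sR=120/13; mL=-192/13, mR=-12; mL+mR=-348/13 → advance -1; mR−mL=36/13 → turn +1·90°
n=5: pose=(1,-7,S); sL=30/17, sR=6; mL=72/17, mR=-15/17; mL+mR=57/17 → advance +1; mR−mL=-87/17 → turn -1·90°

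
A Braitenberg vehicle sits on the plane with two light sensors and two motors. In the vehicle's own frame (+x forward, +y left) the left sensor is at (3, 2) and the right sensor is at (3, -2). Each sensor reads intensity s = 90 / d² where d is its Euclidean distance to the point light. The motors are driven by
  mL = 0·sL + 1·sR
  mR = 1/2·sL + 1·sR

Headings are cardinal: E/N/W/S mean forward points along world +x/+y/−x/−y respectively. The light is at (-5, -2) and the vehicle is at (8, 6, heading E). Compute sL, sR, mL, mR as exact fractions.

45/178 45/146 45/146 11295/25988

left sensor world pos  = (11, 8); dL² = 356
right sensor world pos = (11, 4); dR² = 292
sL = 90/356 = 45/178
sR = 90/292 = 45/146
mL = 0·sL + 1·sR = 45/146
mR = 1/2·sL + 1·sR = 11295/25988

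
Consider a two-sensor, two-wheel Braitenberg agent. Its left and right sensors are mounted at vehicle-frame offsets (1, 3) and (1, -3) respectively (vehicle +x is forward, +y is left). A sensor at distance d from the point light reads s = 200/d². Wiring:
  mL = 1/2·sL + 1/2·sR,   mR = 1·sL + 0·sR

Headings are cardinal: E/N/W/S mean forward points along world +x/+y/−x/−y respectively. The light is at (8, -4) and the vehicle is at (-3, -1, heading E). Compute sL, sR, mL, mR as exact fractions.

25/17 2 59/34 25/17

left sensor world pos  = (-2, 2); dL² = 136
right sensor world pos = (-2, -4); dR² = 100
sL = 200/136 = 25/17
sR = 200/100 = 2
mL = 1/2·sL + 1/2·sR = 59/34
mR = 1·sL + 0·sR = 25/17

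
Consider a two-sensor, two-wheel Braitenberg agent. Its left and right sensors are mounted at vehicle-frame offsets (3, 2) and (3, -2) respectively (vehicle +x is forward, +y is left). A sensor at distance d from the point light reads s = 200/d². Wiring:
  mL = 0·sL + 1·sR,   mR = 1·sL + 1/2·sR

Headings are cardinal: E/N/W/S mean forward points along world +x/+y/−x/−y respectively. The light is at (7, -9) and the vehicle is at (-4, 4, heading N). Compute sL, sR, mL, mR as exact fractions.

8/17 200/337 200/337 4396/5729

left sensor world pos  = (-6, 7); dL² = 425
right sensor world pos = (-2, 7); dR² = 337
sL = 200/425 = 8/17
sR = 200/337 = 200/337
mL = 0·sL + 1·sR = 200/337
mR = 1·sL + 1/2·sR = 4396/5729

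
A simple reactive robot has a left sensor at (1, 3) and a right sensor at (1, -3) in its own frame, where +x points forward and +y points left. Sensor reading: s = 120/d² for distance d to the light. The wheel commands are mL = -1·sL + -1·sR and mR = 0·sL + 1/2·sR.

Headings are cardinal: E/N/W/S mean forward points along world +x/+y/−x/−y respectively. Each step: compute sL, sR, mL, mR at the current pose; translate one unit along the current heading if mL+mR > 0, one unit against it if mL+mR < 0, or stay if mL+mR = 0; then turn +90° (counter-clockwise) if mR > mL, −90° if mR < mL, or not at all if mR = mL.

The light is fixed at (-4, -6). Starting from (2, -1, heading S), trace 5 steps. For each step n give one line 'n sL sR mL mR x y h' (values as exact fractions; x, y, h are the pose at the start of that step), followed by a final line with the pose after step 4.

n=0: pose=(2,-1,S); sL=120/97, sR=24/5; mL=-2928/485, mR=12/5; mL+mR=-1764/485 → advance -1; mR−mL=4092/485 → turn +1·90°
n=1: pose=(2,0,E); sL=12/13, sR=60/29; mL=-1128/377, mR=30/29; mL+mR=-738/377 → advance -1; mR−mL=1518/377 → turn +1·90°
n=2: pose=(1,0,N); sL=120/53, sR=120/113; mL=-19920/5989, mR=60/113; mL+mR=-16740/5989 → advance -1; mR−mL=23100/5989 → turn +1·90°
n=3: pose=(1,-1,W); sL=6, sR=3/2; mL=-15/2, mR=3/4; mL+mR=-27/4 → advance -1; mR−mL=33/4 → turn +1·90°
n=4: pose=(2,-1,S); sL=120/97, sR=24/5; mL=-2928/485, mR=12/5; mL+mR=-1764/485 → advance -1; mR−mL=4092/485 → turn +1·90°

0 120/97 24/5 -2928/485 12/5 2 -1 S
1 12/13 60/29 -1128/377 30/29 2 0 E
2 120/53 120/113 -19920/5989 60/113 1 0 N
3 6 3/2 -15/2 3/4 1 -1 W
4 120/97 24/5 -2928/485 12/5 2 -1 S
final 2 0 E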